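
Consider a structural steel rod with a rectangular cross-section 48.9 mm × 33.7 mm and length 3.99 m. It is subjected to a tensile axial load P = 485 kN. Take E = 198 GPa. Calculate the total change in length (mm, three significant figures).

5.93 mm

A = 1648 mm².
δ_mech = NL/(AE) = 485000·3990/(1648·198000) = 5.931 mm.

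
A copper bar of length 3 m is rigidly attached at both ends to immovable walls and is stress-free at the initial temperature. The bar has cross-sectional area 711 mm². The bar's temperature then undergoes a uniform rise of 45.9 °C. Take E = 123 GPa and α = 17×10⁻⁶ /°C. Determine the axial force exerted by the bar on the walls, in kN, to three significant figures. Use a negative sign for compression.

Free thermal expansion αLΔT = 17e-6 · 3000 · 45.9 = 2.341 mm.
The walls impose strain ε = −(2.341)/3000 = -7.8030e-04; σ = Eε = 123000 · -7.8030e-04 = -95.98 MPa.
Wall reaction R = σ·A = -95.98·711 = -68240 N = -68.24 kN.

-68.2 kN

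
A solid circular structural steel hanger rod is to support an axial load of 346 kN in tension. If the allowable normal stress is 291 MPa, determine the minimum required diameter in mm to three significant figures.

38.9 mm

Required area A ≥ P/σ_allow = 346000/291 = 1189 mm².
For a solid circular section, d ≥ √(4A/π) = 38.91 mm.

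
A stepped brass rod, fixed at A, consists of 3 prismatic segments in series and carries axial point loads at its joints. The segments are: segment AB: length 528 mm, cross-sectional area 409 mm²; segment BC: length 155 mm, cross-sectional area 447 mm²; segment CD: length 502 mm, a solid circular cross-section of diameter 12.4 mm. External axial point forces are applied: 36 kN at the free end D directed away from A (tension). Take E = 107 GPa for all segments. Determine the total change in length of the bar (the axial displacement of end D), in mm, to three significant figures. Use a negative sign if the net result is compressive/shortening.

1.95 mm

Internal axial forces (sectioning from the free end, tension +): N_CD = 36 kN, N_BC = 36 kN, N_AB = 36 kN.
A_CD = 120.8 mm².
δ_AB = 36000·528/(409·107000) = 0.4343 mm
δ_BC = 36000·155/(447·107000) = 0.1167 mm
δ_CD = 36000·502/(120.8·107000) = 1.399 mm
δ = Σδ_i = 1.95 mm.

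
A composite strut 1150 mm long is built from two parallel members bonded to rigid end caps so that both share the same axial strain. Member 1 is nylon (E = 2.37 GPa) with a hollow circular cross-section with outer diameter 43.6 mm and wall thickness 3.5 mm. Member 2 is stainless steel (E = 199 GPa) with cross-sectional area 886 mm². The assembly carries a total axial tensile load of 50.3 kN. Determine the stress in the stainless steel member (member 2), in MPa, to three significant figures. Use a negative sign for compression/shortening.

56.4 MPa

A_1 = 440.9 mm².
Equal strain + equilibrium ⇒ each member carries load in proportion to AE: A₁E₁ = 1045000 N, A₂E₂ = 176300000 N, ΣAE = 177400000 N.
σ₂ = P·E₂/ΣAE = 50300·199000/177400000 = 56.44 MPa.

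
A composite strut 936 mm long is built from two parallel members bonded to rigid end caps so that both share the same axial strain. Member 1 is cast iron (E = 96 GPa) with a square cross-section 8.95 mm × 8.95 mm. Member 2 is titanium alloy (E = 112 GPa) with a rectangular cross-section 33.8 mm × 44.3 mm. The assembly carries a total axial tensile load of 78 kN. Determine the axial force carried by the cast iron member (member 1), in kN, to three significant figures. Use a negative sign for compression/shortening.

3.42 kN

A_1 = 80.1 mm².
A_2 = 1497 mm².
Equal strain + equilibrium ⇒ each member carries load in proportion to AE: A₁E₁ = 7690000 N, A₂E₂ = 167700000 N, ΣAE = 175400000 N.
F₁ = P·A₁E₁/ΣAE = 78000·7690000/175400000 = 3420 N.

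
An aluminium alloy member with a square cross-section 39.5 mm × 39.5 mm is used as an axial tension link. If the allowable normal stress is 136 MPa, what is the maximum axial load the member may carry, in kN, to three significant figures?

A = 1560 mm².
P_max = σ_allow · A = 136 · 1560 = 212200 N = 212.2 kN.

212 kN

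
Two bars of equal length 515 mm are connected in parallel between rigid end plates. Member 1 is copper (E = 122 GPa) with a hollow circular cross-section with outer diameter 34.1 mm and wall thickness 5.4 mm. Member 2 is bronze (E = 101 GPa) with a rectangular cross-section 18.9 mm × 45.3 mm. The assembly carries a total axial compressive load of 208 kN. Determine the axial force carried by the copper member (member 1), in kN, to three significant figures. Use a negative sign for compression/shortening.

A_1 = 486.9 mm².
A_2 = 856.2 mm².
Equal strain + equilibrium ⇒ each member carries load in proportion to AE: A₁E₁ = 59400000 N, A₂E₂ = 86470000 N, ΣAE = 145900000 N.
F₁ = P·A₁E₁/ΣAE = -208000·59400000/145900000 = -84700 N.

-84.7 kN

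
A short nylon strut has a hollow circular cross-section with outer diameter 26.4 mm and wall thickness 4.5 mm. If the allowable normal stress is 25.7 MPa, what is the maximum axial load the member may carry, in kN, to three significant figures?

7.96 kN

A = 309.6 mm².
P_max = σ_allow · A = 25.7 · 309.6 = 7957 N = 7.957 kN.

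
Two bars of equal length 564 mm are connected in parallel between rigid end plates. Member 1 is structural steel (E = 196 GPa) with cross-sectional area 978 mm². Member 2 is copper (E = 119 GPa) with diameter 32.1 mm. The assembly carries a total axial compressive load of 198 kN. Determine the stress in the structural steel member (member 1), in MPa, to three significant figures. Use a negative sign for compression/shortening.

A_2 = 809.3 mm².
Equal strain + equilibrium ⇒ each member carries load in proportion to AE: A₁E₁ = 191700000 N, A₂E₂ = 96300000 N, ΣAE = 288000000 N.
σ₁ = P·E₁/ΣAE = -198000·196000/288000000 = -134.8 MPa.

-135 MPa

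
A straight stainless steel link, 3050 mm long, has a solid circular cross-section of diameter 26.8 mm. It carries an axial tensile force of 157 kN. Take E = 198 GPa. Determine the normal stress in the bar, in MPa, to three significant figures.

278 MPa

A = 564.1 mm².
σ = N/A = 157000/564.1 = 278.3 MPa.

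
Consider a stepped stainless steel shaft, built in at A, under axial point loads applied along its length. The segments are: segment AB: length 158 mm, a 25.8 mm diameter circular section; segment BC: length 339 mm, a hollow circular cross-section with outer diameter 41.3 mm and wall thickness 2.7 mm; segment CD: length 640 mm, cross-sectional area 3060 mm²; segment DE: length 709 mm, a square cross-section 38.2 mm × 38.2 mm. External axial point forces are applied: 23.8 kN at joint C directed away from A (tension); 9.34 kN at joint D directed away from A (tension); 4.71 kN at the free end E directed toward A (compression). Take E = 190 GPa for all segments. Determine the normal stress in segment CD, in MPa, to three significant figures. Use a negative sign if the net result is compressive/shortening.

Internal axial forces (sectioning from the free end, tension +): N_DE = -4.71 kN, N_CD = 4.63 kN, N_BC = 28.43 kN, N_AB = 28.43 kN.
σ_CD = N_CD/A_CD = 4630/3060 = 1.513 MPa.

1.51 MPa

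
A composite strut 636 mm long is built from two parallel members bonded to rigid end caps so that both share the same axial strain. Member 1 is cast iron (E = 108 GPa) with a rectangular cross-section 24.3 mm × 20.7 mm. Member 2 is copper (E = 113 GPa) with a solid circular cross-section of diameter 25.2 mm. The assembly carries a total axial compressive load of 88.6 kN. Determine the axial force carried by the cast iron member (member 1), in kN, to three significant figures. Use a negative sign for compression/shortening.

-43.5 kN

A_1 = 503 mm².
A_2 = 498.8 mm².
Equal strain + equilibrium ⇒ each member carries load in proportion to AE: A₁E₁ = 54330000 N, A₂E₂ = 56360000 N, ΣAE = 110700000 N.
F₁ = P·A₁E₁/ΣAE = -88600·54330000/110700000 = -43490 N.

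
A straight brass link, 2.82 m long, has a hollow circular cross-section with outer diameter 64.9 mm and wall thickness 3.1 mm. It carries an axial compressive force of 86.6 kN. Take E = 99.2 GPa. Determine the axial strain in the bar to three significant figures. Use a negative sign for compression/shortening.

A = 601.9 mm².
σ = N/A = -143.9 MPa; ε = σ/E = -143.9/99200 = -1.450e-03.

-0.00145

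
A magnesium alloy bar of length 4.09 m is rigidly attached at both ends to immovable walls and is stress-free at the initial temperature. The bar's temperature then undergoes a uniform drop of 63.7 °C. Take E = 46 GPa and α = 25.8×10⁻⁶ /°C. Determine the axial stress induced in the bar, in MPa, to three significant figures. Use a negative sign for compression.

75.6 MPa

Free thermal expansion αLΔT = 25.8e-6 · 4090 · -63.7 = -6.722 mm.
The walls impose strain ε = −(-6.722)/4090 = 1.6435e-03; σ = Eε = 46000 · 1.6435e-03 = 75.6 MPa.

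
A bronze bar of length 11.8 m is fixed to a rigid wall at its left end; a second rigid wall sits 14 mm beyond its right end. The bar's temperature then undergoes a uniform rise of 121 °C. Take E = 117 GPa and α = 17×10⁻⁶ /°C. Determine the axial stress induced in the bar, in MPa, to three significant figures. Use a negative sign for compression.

-102 MPa

Free thermal expansion αLΔT = 17e-6 · 11800 · 121 = 24.27 mm.
The walls engage after the gap closes; constrained expansion = 24.27 − 14 = 10.27 mm.
The walls impose strain ε = −(10.27)/11800 = -8.7056e-04; σ = Eε = 117000 · -8.7056e-04 = -101.9 MPa.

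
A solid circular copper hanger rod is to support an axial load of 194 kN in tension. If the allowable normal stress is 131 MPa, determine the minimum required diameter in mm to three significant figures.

Required area A ≥ P/σ_allow = 194000/131 = 1481 mm².
For a solid circular section, d ≥ √(4A/π) = 43.42 mm.

43.4 mm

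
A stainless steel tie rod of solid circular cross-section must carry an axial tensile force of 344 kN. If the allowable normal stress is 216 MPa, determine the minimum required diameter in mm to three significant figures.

45.0 mm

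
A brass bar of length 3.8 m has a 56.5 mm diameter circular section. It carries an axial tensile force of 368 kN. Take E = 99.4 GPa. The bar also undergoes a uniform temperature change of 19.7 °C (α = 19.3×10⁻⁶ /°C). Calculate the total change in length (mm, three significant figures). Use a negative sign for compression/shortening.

A = 2507 mm².
δ_mech = NL/(AE) = 368000·3800/(2507·99400) = 5.611 mm.
δ_thermal = αLΔT = 19.3e-6·3800·19.7 = 1.445 mm.
δ = δ_mech + δ_thermal = 7.056 mm.

7.06 mm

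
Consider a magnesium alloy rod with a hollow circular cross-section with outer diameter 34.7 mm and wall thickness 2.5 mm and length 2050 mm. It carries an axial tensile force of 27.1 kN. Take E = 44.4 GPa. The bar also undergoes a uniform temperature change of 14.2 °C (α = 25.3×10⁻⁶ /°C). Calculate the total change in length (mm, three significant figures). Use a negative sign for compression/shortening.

5.68 mm

A = 252.9 mm².
δ_mech = NL/(AE) = 27100·2050/(252.9·44400) = 4.948 mm.
δ_thermal = αLΔT = 25.3e-6·2050·14.2 = 0.7365 mm.
δ = δ_mech + δ_thermal = 5.684 mm.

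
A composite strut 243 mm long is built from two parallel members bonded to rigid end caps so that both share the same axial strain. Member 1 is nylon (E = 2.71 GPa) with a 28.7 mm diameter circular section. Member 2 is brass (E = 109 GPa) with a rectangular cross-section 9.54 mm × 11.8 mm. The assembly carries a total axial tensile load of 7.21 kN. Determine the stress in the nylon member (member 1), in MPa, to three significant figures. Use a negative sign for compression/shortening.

1.39 MPa

A_1 = 646.9 mm².
A_2 = 112.6 mm².
Equal strain + equilibrium ⇒ each member carries load in proportion to AE: A₁E₁ = 1753000 N, A₂E₂ = 12270000 N, ΣAE = 14020000 N.
σ₁ = P·E₁/ΣAE = 7210·2710/14020000 = 1.393 MPa.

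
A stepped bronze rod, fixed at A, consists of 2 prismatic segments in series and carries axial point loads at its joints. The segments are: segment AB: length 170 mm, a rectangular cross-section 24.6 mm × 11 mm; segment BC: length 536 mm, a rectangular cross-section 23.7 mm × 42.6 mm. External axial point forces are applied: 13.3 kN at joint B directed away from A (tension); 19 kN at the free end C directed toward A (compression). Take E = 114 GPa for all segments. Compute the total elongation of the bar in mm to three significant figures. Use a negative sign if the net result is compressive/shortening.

-0.120 mm

Internal axial forces (sectioning from the free end, tension +): N_BC = -19 kN, N_AB = -5.7 kN.
A_AB = 270.6 mm².
A_BC = 1010 mm².
δ_AB = -5700·170/(270.6·114000) = -0.03141 mm
δ_BC = -19000·536/(1010·114000) = -0.08848 mm
δ = Σδ_i = -0.1199 mm.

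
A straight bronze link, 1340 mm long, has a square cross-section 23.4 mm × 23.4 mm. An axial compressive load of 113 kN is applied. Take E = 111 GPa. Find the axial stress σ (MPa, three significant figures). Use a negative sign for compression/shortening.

-206 MPa

A = 547.6 mm².
σ = N/A = -113000/547.6 = -206.4 MPa.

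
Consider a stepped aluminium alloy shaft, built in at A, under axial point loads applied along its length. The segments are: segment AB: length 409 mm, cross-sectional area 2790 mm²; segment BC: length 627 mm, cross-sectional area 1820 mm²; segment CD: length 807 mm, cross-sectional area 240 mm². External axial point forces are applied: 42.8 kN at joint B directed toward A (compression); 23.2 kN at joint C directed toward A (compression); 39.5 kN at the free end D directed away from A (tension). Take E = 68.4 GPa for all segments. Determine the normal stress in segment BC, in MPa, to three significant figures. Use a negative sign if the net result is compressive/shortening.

8.96 MPa

Internal axial forces (sectioning from the free end, tension +): N_CD = 39.5 kN, N_BC = 16.3 kN, N_AB = -26.5 kN.
σ_BC = N_BC/A_BC = 16300/1820 = 8.956 MPa.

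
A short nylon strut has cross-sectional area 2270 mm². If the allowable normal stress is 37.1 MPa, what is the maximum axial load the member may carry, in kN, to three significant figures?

P_max = σ_allow · A = 37.1 · 2270 = 84220 N = 84.22 kN.

84.2 kN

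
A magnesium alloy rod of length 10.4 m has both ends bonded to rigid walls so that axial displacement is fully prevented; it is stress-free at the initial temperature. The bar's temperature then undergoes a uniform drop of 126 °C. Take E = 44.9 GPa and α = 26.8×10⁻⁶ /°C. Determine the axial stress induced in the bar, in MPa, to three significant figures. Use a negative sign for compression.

152 MPa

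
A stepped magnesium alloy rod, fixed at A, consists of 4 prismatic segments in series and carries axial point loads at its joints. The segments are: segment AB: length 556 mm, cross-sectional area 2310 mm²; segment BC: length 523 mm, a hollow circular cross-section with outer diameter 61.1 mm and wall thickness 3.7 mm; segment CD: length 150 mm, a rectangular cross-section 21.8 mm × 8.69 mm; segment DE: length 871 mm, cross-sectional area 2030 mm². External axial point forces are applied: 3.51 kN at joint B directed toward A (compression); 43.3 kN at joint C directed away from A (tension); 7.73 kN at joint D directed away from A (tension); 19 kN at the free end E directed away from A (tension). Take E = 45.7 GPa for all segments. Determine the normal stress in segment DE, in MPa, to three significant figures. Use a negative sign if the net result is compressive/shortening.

9.36 MPa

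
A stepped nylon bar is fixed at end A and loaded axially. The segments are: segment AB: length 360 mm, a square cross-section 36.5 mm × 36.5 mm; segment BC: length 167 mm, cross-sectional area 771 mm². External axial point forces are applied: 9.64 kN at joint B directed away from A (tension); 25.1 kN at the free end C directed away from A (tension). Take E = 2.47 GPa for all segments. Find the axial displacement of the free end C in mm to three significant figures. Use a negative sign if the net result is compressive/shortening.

Internal axial forces (sectioning from the free end, tension +): N_BC = 25.1 kN, N_AB = 34.74 kN.
A_AB = 1332 mm².
δ_AB = 34740·360/(1332·2470) = 3.801 mm
δ_BC = 25100·167/(771·2470) = 2.201 mm
δ = Σδ_i = 6.002 mm.

6.00 mm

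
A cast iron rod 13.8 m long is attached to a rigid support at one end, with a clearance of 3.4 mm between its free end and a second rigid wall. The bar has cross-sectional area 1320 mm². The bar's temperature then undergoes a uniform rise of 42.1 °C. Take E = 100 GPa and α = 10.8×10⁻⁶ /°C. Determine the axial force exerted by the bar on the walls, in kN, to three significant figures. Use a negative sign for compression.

Free thermal expansion αLΔT = 10.8e-6 · 13800 · 42.1 = 6.275 mm.
The walls engage after the gap closes; constrained expansion = 6.275 − 3.4 = 2.875 mm.
The walls impose strain ε = −(2.875)/13800 = -2.0830e-04; σ = Eε = 100000 · -2.0830e-04 = -20.83 MPa.
Wall reaction R = σ·A = -20.83·1320 = -27500 N = -27.5 kN.

-27.5 kN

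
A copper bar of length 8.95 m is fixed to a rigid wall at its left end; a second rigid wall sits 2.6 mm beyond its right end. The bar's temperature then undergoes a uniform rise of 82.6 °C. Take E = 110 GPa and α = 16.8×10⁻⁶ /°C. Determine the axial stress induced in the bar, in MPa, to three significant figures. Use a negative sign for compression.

-121 MPa

Free thermal expansion αLΔT = 16.8e-6 · 8950 · 82.6 = 12.42 mm.
The walls engage after the gap closes; constrained expansion = 12.42 − 2.6 = 9.82 mm.
The walls impose strain ε = −(9.82)/8950 = -1.0972e-03; σ = Eε = 110000 · -1.0972e-03 = -120.7 MPa.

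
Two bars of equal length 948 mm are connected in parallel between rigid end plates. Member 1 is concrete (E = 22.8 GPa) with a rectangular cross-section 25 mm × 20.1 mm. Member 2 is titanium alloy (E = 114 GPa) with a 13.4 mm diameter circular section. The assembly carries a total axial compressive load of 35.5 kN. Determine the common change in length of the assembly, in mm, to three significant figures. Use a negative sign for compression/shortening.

-1.22 mm

A_1 = 502.5 mm².
A_2 = 141 mm².
Equal strain + equilibrium ⇒ each member carries load in proportion to AE: A₁E₁ = 11460000 N, A₂E₂ = 16080000 N, ΣAE = 27530000 N.
δ = PL/ΣAE = -35500·948/27530000 = -1.222 mm.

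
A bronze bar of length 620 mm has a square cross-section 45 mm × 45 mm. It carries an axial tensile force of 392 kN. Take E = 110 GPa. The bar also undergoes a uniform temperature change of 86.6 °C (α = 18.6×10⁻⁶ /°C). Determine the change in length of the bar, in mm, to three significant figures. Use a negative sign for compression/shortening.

2.09 mm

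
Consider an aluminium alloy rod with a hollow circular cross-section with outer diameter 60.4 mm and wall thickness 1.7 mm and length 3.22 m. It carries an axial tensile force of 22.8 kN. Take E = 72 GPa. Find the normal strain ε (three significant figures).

0.00101

A = 313.5 mm².
σ = N/A = 72.73 MPa; ε = σ/E = 72.73/72000 = 1.010e-03.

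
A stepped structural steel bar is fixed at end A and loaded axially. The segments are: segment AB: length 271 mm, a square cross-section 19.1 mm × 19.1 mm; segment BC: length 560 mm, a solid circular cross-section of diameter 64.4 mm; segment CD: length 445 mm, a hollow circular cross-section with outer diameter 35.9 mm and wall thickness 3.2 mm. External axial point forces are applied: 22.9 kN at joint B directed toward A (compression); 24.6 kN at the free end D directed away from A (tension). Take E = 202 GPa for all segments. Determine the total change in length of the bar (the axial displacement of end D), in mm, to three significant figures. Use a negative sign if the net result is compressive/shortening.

Internal axial forces (sectioning from the free end, tension +): N_CD = 24.6 kN, N_BC = 24.6 kN, N_AB = 1.7 kN.
A_AB = 364.8 mm².
A_BC = 3257 mm².
A_CD = 328.7 mm².
δ_AB = 1700·271/(364.8·202000) = 0.006252 mm
δ_BC = 24600·560/(3257·202000) = 0.02094 mm
δ_CD = 24600·445/(328.7·202000) = 0.1649 mm
δ = Σδ_i = 0.192 mm.

0.192 mm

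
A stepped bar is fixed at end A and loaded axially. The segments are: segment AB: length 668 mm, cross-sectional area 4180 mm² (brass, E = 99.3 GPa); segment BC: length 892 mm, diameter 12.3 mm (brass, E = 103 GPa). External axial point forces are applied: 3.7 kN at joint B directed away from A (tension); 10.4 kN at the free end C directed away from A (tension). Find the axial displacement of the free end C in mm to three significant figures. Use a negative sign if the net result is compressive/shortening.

0.781 mm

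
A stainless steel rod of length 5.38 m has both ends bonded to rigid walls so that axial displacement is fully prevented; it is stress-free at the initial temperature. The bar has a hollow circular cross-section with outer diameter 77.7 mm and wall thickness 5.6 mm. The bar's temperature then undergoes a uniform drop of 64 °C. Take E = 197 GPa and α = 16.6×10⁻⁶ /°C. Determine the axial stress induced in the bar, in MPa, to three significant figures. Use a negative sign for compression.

Free thermal expansion αLΔT = 16.6e-6 · 5380 · -64 = -5.716 mm.
The walls impose strain ε = −(-5.716)/5380 = 1.0624e-03; σ = Eε = 197000 · 1.0624e-03 = 209.3 MPa.

209 MPa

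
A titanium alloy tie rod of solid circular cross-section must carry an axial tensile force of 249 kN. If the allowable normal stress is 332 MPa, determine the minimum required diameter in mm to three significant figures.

30.9 mm

Required area A ≥ P/σ_allow = 249000/332 = 750 mm².
For a solid circular section, d ≥ √(4A/π) = 30.9 mm.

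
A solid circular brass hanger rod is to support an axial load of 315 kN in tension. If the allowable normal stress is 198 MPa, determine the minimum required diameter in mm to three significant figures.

45.0 mm

Required area A ≥ P/σ_allow = 315000/198 = 1591 mm².
For a solid circular section, d ≥ √(4A/π) = 45.01 mm.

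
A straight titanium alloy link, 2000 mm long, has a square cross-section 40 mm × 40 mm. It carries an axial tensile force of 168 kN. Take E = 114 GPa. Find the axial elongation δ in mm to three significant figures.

1.84 mm

A = 1600 mm².
δ_mech = NL/(AE) = 168000·2000/(1600·114000) = 1.842 mm.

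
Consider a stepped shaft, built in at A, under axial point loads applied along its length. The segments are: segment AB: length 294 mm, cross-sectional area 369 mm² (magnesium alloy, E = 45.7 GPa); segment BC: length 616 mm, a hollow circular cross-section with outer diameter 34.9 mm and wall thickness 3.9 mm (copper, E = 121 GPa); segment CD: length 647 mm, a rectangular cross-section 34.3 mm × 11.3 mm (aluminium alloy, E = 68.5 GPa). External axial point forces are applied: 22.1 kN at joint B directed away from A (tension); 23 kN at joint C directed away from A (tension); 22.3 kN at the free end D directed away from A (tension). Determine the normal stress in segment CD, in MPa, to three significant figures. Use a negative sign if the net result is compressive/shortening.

57.5 MPa

Internal axial forces (sectioning from the free end, tension +): N_CD = 22.3 kN, N_BC = 45.3 kN, N_AB = 67.4 kN.
A_CD = 387.6 mm².
σ_CD = N_CD/A_CD = 22300/387.6 = 57.54 MPa.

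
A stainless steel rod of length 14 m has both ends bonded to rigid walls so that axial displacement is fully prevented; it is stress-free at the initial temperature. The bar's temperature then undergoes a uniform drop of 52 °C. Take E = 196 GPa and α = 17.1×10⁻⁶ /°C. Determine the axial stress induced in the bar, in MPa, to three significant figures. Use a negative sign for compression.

174 MPa

Free thermal expansion αLΔT = 17.1e-6 · 14000 · -52 = -12.45 mm.
The walls impose strain ε = −(-12.45)/14000 = 8.8920e-04; σ = Eε = 196000 · 8.8920e-04 = 174.3 MPa.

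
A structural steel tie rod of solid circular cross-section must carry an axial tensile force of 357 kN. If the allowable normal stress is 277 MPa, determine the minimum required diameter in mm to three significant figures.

40.5 mm

Required area A ≥ P/σ_allow = 357000/277 = 1289 mm².
For a solid circular section, d ≥ √(4A/π) = 40.51 mm.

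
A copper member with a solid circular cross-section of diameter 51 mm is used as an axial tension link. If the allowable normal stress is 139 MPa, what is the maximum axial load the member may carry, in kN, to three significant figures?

284 kN

A = 2043 mm².
P_max = σ_allow · A = 139 · 2043 = 284000 N = 284 kN.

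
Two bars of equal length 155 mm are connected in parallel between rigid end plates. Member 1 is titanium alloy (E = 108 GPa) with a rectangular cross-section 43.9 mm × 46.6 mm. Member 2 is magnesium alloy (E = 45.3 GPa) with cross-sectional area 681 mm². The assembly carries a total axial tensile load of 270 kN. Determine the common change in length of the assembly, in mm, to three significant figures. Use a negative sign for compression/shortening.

A_1 = 2046 mm².
Equal strain + equilibrium ⇒ each member carries load in proportion to AE: A₁E₁ = 220900000 N, A₂E₂ = 30850000 N, ΣAE = 251800000 N.
δ = PL/ΣAE = 270000·155/251800000 = 0.1662 mm.

0.166 mm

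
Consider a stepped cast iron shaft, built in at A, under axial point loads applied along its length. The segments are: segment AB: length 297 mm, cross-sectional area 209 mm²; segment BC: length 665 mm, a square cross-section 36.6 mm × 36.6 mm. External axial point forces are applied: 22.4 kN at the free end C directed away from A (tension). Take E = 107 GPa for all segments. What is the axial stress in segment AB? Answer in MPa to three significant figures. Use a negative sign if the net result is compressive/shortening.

Internal axial forces (sectioning from the free end, tension +): N_BC = 22.4 kN, N_AB = 22.4 kN.
σ_AB = N_AB/A_AB = 22400/209 = 107.2 MPa.

107 MPa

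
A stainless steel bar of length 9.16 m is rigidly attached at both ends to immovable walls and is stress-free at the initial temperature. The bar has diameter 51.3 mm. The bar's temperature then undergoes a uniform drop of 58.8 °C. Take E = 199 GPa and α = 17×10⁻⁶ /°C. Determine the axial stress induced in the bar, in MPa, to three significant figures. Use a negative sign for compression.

Free thermal expansion αLΔT = 17e-6 · 9160 · -58.8 = -9.156 mm.
The walls impose strain ε = −(-9.156)/9160 = 9.9960e-04; σ = Eε = 199000 · 9.9960e-04 = 198.9 MPa.

199 MPa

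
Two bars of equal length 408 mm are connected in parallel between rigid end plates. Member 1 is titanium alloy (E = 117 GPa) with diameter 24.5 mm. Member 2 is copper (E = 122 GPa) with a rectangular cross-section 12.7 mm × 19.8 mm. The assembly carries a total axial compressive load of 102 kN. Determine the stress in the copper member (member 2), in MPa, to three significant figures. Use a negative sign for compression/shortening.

-145 MPa

A_1 = 471.4 mm².
A_2 = 251.5 mm².
Equal strain + equilibrium ⇒ each member carries load in proportion to AE: A₁E₁ = 55160000 N, A₂E₂ = 30680000 N, ΣAE = 85840000 N.
σ₂ = P·E₂/ΣAE = -102000·122000/85840000 = -145 MPa.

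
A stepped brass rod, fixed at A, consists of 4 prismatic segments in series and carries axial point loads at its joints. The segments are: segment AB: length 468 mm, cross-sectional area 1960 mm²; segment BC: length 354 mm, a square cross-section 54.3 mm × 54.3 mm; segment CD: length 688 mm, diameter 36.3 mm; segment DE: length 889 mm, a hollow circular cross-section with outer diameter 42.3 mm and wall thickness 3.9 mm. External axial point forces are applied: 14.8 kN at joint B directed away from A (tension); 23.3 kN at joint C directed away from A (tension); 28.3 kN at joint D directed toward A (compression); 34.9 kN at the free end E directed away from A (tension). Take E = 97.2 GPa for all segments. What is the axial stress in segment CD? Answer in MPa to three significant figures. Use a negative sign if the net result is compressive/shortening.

6.38 MPa

Internal axial forces (sectioning from the free end, tension +): N_DE = 34.9 kN, N_CD = 6.6 kN, N_BC = 29.9 kN, N_AB = 44.7 kN.
A_CD = 1035 mm².
σ_CD = N_CD/A_CD = 6600/1035 = 6.377 MPa.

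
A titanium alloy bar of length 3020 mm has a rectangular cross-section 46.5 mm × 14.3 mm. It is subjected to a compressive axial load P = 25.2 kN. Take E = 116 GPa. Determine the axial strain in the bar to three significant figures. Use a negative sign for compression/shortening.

-3.27e-04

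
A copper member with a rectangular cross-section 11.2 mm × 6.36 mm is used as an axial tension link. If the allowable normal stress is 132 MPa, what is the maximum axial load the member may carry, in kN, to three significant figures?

9.40 kN

A = 71.23 mm².
P_max = σ_allow · A = 132 · 71.23 = 9403 N = 9.403 kN.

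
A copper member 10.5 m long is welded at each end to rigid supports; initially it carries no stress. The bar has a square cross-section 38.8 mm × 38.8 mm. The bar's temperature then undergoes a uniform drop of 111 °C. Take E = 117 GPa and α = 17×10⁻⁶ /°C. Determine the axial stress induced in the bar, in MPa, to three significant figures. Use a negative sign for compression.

221 MPa

Free thermal expansion αLΔT = 17e-6 · 10500 · -111 = -19.81 mm.
The walls impose strain ε = −(-19.81)/10500 = 1.8870e-03; σ = Eε = 117000 · 1.8870e-03 = 220.8 MPa.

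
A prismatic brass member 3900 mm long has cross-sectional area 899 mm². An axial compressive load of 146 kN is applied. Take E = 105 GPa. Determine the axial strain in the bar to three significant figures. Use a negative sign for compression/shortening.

σ = N/A = -162.4 MPa; ε = σ/E = -162.4/105000 = -1.547e-03.

-0.00155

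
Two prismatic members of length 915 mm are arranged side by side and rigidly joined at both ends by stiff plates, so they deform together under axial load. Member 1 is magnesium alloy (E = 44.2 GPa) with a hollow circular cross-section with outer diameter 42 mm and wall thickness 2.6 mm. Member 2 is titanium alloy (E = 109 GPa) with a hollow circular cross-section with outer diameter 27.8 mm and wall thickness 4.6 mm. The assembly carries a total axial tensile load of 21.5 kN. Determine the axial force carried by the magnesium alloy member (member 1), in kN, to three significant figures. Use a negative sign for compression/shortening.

A_1 = 321.8 mm².
A_2 = 335.3 mm².
Equal strain + equilibrium ⇒ each member carries load in proportion to AE: A₁E₁ = 14220000 N, A₂E₂ = 36540000 N, ΣAE = 50770000 N.
F₁ = P·A₁E₁/ΣAE = 21500·14220000/50770000 = 6024 N.

6.02 kN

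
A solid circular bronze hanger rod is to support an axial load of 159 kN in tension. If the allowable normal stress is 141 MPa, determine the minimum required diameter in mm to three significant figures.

Required area A ≥ P/σ_allow = 159000/141 = 1128 mm².
For a solid circular section, d ≥ √(4A/π) = 37.89 mm.

37.9 mm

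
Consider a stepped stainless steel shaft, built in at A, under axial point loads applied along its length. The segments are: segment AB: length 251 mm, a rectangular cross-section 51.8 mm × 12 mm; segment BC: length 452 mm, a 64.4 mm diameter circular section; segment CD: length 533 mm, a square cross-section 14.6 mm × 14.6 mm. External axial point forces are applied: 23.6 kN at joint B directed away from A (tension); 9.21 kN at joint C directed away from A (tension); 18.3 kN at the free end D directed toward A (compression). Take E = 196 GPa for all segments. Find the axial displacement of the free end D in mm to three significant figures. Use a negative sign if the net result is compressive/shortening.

-0.210 mm

Internal axial forces (sectioning from the free end, tension +): N_CD = -18.3 kN, N_BC = -9.09 kN, N_AB = 14.51 kN.
A_AB = 621.6 mm².
A_BC = 3257 mm².
A_CD = 213.2 mm².
δ_AB = 14510·251/(621.6·196000) = 0.02989 mm
δ_BC = -9090·452/(3257·196000) = -0.006436 mm
δ_CD = -18300·533/(213.2·196000) = -0.2335 mm
δ = Σδ_i = -0.21 mm.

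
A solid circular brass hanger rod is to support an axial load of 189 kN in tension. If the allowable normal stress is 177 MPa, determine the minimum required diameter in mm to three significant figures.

36.9 mm

Required area A ≥ P/σ_allow = 189000/177 = 1068 mm².
For a solid circular section, d ≥ √(4A/π) = 36.87 mm.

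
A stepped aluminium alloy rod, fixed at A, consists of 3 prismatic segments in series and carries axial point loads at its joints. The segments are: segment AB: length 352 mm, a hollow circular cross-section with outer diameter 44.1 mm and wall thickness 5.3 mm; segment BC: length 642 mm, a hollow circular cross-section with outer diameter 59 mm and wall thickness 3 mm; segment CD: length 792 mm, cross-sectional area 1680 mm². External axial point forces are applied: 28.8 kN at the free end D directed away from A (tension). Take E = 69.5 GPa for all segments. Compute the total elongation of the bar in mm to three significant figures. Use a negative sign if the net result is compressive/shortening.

Internal axial forces (sectioning from the free end, tension +): N_CD = 28.8 kN, N_BC = 28.8 kN, N_AB = 28.8 kN.
A_AB = 646 mm².
A_BC = 527.8 mm².
δ_AB = 28800·352/(646·69500) = 0.2258 mm
δ_BC = 28800·642/(527.8·69500) = 0.5041 mm
δ_CD = 28800·792/(1680·69500) = 0.1954 mm
δ = Σδ_i = 0.9252 mm.

0.925 mm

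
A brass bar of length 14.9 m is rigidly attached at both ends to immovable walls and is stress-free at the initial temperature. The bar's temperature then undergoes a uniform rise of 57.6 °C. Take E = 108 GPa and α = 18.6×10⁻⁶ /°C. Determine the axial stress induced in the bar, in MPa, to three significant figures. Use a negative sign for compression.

Free thermal expansion αLΔT = 18.6e-6 · 14900 · 57.6 = 15.96 mm.
The walls impose strain ε = −(15.96)/14900 = -1.0714e-03; σ = Eε = 108000 · -1.0714e-03 = -115.7 MPa.

-116 MPa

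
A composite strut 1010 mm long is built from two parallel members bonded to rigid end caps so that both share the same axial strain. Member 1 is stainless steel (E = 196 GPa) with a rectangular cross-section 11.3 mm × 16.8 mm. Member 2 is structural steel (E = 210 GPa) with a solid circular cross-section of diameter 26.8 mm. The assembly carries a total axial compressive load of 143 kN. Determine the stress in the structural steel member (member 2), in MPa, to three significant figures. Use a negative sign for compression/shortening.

-193 MPa

A_1 = 189.8 mm².
A_2 = 564.1 mm².
Equal strain + equilibrium ⇒ each member carries load in proportion to AE: A₁E₁ = 37210000 N, A₂E₂ = 118500000 N, ΣAE = 155700000 N.
σ₂ = P·E₂/ΣAE = -143000·210000/155700000 = -192.9 MPa.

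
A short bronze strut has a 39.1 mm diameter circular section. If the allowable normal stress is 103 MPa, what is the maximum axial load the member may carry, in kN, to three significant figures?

124 kN

A = 1201 mm².
P_max = σ_allow · A = 103 · 1201 = 123700 N = 123.7 kN.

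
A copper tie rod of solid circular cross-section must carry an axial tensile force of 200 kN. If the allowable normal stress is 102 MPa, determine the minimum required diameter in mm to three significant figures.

50.0 mm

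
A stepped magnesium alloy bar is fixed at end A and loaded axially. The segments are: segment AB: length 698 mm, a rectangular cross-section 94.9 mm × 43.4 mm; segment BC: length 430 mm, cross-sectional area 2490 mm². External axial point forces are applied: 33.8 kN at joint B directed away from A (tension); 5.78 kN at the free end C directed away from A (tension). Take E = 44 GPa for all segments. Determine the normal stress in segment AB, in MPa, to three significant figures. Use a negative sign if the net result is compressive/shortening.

9.61 MPa

Internal axial forces (sectioning from the free end, tension +): N_BC = 5.78 kN, N_AB = 39.58 kN.
A_AB = 4119 mm².
σ_AB = N_AB/A_AB = 39580/4119 = 9.61 MPa.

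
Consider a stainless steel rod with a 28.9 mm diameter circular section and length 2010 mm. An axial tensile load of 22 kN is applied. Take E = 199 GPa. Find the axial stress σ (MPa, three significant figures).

A = 656 mm².
σ = N/A = 22000/656 = 33.54 MPa.

33.5 MPa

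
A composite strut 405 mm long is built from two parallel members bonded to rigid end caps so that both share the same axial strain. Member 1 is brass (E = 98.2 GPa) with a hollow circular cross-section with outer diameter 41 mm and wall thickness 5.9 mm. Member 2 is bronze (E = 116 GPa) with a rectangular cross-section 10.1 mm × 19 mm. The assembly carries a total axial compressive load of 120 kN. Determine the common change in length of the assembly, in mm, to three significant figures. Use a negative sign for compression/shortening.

-0.564 mm

A_1 = 650.6 mm².
A_2 = 191.9 mm².
Equal strain + equilibrium ⇒ each member carries load in proportion to AE: A₁E₁ = 63890000 N, A₂E₂ = 22260000 N, ΣAE = 86150000 N.
δ = PL/ΣAE = -120000·405/86150000 = -0.5641 mm.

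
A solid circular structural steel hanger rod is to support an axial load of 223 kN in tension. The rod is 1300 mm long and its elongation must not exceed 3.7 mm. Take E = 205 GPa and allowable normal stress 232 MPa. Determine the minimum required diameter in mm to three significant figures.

35.0 mm

Required area A ≥ P/σ_allow = 223000/232 = 961.2 mm².
For a solid circular section, d ≥ √(4A/π) = 34.98 mm.
Elongation limit: A ≥ PL/(Eδ_allow) = 223000·1300/(205000·3.7) = 382.2 mm² ⇒ d ≥ 22.06 mm.
The stress limit governs.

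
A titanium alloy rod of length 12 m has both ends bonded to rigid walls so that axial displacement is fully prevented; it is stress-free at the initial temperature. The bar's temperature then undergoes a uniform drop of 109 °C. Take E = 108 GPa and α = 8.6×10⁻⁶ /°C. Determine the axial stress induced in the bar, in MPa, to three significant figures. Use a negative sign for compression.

Free thermal expansion αLΔT = 8.6e-6 · 12000 · -109 = -11.25 mm.
The walls impose strain ε = −(-11.25)/12000 = 9.3740e-04; σ = Eε = 108000 · 9.3740e-04 = 101.2 MPa.

101 MPa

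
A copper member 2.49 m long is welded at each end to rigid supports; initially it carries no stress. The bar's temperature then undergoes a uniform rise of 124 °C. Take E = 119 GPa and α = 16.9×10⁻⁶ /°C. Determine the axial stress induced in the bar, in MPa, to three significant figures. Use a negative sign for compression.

-249 MPa

Free thermal expansion αLΔT = 16.9e-6 · 2490 · 124 = 5.218 mm.
The walls impose strain ε = −(5.218)/2490 = -2.0956e-03; σ = Eε = 119000 · -2.0956e-03 = -249.4 MPa.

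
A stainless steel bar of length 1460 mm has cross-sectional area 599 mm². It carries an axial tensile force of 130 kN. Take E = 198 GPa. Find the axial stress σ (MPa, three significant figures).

217 MPa

σ = N/A = 130000/599 = 217 MPa.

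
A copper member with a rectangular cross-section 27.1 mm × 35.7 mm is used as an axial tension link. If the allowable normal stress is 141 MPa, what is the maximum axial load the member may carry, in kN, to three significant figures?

136 kN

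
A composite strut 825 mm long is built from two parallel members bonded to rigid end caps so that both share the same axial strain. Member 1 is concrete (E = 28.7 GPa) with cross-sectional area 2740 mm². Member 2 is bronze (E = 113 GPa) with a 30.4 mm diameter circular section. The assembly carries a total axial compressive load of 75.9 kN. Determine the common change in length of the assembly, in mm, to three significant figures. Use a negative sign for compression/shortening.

A_2 = 725.8 mm².
Equal strain + equilibrium ⇒ each member carries load in proportion to AE: A₁E₁ = 78640000 N, A₂E₂ = 82020000 N, ΣAE = 160700000 N.
δ = PL/ΣAE = -75900·825/160700000 = -0.3898 mm.

-0.390 mm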